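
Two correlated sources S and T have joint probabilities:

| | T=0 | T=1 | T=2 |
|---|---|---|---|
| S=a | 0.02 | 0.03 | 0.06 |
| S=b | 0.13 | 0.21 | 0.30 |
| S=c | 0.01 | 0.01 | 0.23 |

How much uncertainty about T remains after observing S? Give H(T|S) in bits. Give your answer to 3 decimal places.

1.243 bits

Marginals: p(S) = (0.1100, 0.6400, 0.2500), p(T) = (0.1600, 0.2500, 0.5900).
H(T|S) = Σ p(S) · H(T|S=·).
  S=a: p=0.1100, H(T|S=a) = 1.4354
  S=b: p=0.6400, H(T|S=b) = 1.5070
  S=c: p=0.2500, H(T|S=c) = 0.4822
Weighted sum = 1.243 bits.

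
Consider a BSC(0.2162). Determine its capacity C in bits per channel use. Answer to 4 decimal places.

0.2468 bits

Binary symmetric channel: C = 1 − h₂(ε) where h₂ is the binary entropy function.
h₂(0.2162) = −0.2162·log₂0.2162 − 0.7838·log₂0.7838 = 0.7532.
C = 1 − 0.7532 = 0.2468 bits per channel use.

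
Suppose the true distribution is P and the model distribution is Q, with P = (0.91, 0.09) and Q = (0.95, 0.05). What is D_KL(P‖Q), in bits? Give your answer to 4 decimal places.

D(P‖Q) = Σ p·log₂(p/q).
  0.91·log₂(0.91/0.95) = -0.05648
  0.09·log₂(0.09/0.05) = 0.07632
D(P‖Q) = 0.0198 bits.

0.0198 bits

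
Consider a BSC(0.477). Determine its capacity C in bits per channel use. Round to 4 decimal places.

Binary symmetric channel: C = 1 − h₂(ε) where h₂ is the binary entropy function.
h₂(0.477) = −0.477·log₂0.477 − 0.523·log₂0.523 = 0.9985.
C = 1 − 0.9985 = 0.0015 bits per channel use.

0.0015 bits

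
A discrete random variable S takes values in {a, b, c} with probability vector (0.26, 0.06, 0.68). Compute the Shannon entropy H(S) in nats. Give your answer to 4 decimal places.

0.7813 nats

H(S) = −Σ p·ln p.
  −(0.26)·ln(0.26) = 0.35024
  −(0.06)·ln(0.06) = 0.16880
  −(0.68)·ln(0.68) = 0.26225
Sum: 0.35024 + 0.16880 + 0.26225 = 0.7813 nats.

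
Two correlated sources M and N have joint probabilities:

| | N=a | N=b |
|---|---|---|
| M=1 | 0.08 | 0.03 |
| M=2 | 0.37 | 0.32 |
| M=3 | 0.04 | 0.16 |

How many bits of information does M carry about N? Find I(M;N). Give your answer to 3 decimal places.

Marginals: p(M) = (0.1100, 0.6900, 0.2000), p(N) = (0.4900, 0.5100).
I(M;N) = Σ p(x,y)·log₂[p(x,y)/(p(x)p(y))].
  (1,a): 0.08·log₂(1.4842) = 0.0456
  (1,b): 0.03·log₂(0.5348) = -0.0271
  (2,a): 0.37·log₂(1.0944) = 0.0481
  (2,b): 0.32·log₂(0.9093) = -0.0439
  (3,a): 0.04·log₂(0.4082) = -0.0517
  (3,b): 0.16·log₂(1.5686) = 0.1039
Sum = 0.075 bits.

0.075 bits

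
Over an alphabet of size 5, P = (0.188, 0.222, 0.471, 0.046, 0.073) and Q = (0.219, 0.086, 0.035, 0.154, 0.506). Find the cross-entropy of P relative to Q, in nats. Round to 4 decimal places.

H(P,Q) = −Σ p·ln q.
  −0.188·ln(0.219) = 0.28551
  −0.222·ln(0.086) = 0.54466
  −0.471·ln(0.035) = 1.57898
  −0.046·ln(0.154) = 0.08606
  −0.073·ln(0.506) = 0.04973
H(P,Q) = 2.5449 nats.

2.5449 nats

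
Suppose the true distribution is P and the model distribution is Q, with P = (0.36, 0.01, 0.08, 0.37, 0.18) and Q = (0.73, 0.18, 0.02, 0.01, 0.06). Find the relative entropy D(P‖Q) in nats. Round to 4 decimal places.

D(P‖Q) = Σ p·ln(p/q).
  0.36·ln(0.36/0.73) = -0.25450
  0.01·ln(0.01/0.18) = -0.02890
  0.08·ln(0.08/0.02) = 0.11090
  0.37·ln(0.37/0.01) = 1.33604
  0.18·ln(0.18/0.06) = 0.19775
D(P‖Q) = 1.3613 nats.

1.3613 nats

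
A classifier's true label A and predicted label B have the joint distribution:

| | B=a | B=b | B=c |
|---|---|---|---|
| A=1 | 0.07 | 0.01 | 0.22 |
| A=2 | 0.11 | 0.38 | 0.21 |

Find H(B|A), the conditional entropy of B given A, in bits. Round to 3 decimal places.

1.288 bits

Chain rule: H(B|A) = H(A,B) − H(A).
Marginals: p(A) = (0.3000, 0.7000), p(B) = (0.1800, 0.3900, 0.4300).
H(A,B) = 2.1691 bits; H(A) = 0.8813 bits.
H(B|A) = 2.1691 − 0.8813 = 1.288 bits.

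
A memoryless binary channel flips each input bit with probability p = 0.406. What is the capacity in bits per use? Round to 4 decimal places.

Binary symmetric channel: C = 1 − h₂(ε) where h₂ is the binary entropy function.
h₂(0.406) = −0.406·log₂0.406 − 0.594·log₂0.594 = 0.9744.
C = 1 − 0.9744 = 0.0256 bits per channel use.

0.0256 bits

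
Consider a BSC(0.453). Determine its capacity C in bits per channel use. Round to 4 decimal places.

Binary symmetric channel: C = 1 − h₂(ε) where h₂ is the binary entropy function.
h₂(0.453) = −0.453·log₂0.453 − 0.547·log₂0.547 = 0.9936.
C = 1 − 0.9936 = 0.0064 bits per channel use.

0.0064 bits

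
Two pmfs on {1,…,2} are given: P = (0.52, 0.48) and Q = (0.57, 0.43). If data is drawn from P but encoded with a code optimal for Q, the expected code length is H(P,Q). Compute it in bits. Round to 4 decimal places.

1.0061 bits

H(P,Q) = −Σ p·log₂ q.
  −0.52·log₂(0.57) = 0.42170
  −0.48·log₂(0.43) = 0.58444
H(P,Q) = 1.0061 bits.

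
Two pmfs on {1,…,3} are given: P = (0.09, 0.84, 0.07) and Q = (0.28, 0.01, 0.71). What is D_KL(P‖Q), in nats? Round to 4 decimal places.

D(P‖Q) = Σ p·ln(p/q).
  0.09·ln(0.09/0.28) = -0.10215
  0.84·ln(0.84/0.01) = 3.72189
  0.07·ln(0.07/0.71) = -0.16217
D(P‖Q) = 3.4576 nats.

3.4576 nats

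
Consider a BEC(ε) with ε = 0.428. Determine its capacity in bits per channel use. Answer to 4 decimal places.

Binary erasure channel: capacity C = 1 − ε.
C = 1 − 0.428 = 0.5720 bits per channel use.

0.5720 bits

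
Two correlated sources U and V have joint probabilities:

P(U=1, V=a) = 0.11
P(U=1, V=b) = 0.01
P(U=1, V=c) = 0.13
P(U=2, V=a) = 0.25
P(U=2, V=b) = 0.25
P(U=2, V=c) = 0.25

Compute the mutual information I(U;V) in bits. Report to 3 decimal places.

0.078 bits

Marginals: p(U) = (0.2500, 0.7500), p(V) = (0.3600, 0.2600, 0.3800).
I(U;V) = H(U) + H(V) − H(U,V).
H(U) = 0.8113, H(V) = 1.5664, H(U,V) = 2.2994.
I(U;V) = 0.8113 + 1.5664 − 2.2994 = 0.078 bits.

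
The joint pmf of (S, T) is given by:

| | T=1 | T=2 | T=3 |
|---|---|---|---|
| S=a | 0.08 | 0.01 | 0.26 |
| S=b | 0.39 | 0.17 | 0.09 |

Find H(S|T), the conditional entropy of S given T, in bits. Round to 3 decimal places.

0.653 bits

Chain rule: H(S|T) = H(S,T) − H(T).
Marginals: p(S) = (0.3500, 0.6500), p(T) = (0.4700, 0.1800, 0.3500).
H(S,T) = 2.1403 bits; H(T) = 1.4874 bits.
H(S|T) = 2.1403 − 1.4874 = 0.653 bits.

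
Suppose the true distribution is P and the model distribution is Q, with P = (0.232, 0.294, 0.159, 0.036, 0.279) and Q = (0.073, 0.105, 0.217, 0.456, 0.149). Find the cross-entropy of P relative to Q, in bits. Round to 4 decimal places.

H(P,Q) = −Σ p·log₂ q.
  −0.232·log₂(0.073) = 0.87602
  −0.294·log₂(0.105) = 0.95595
  −0.159·log₂(0.217) = 0.35047
  −0.036·log₂(0.456) = 0.04078
  −0.279·log₂(0.149) = 0.76631
H(P,Q) = 2.9895 bits.

2.9895 bits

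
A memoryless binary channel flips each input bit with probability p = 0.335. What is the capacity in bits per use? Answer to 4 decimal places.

0.0800 bits

Binary symmetric channel: C = 1 − h₂(ε) where h₂ is the binary entropy function.
h₂(0.335) = −0.335·log₂0.335 − 0.665·log₂0.665 = 0.9200.
C = 1 − 0.9200 = 0.0800 bits per channel use.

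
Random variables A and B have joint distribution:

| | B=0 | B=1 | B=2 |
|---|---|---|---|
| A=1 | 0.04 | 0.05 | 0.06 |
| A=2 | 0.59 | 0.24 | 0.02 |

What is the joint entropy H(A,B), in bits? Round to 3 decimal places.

1.702 bits

H(A,B) = −Σ p(x,y)·log₂ p(x,y) over all 6 cells.
  cell (1,0): −0.04·log₂0.04 = 0.1858
  cell (1,1): −0.05·log₂0.05 = 0.2161
  cell (1,2): −0.06·log₂0.06 = 0.2435
  cell (2,0): −0.59·log₂0.59 = 0.4491
  cell (2,1): −0.24·log₂0.24 = 0.4941
  cell (2,2): −0.02·log₂0.02 = 0.1129
Sum = 1.702 bits.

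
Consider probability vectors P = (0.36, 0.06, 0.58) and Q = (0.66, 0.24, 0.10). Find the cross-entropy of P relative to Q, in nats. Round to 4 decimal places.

H(P,Q) = −Σ p·ln q.
  −0.36·ln(0.66) = 0.14959
  −0.06·ln(0.24) = 0.08563
  −0.58·ln(0.10) = 1.33550
H(P,Q) = 1.5707 nats.

1.5707 nats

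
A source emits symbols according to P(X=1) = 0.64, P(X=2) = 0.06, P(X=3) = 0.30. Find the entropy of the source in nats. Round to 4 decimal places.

0.8156 nats

H(X) = −Σ p·ln p.
  −(0.64)·ln(0.64) = 0.28562
  −(0.06)·ln(0.06) = 0.16880
  −(0.30)·ln(0.30) = 0.36119
Sum: 0.28562 + 0.16880 + 0.36119 = 0.8156 nats.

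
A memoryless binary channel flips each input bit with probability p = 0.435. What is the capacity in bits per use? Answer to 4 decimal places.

0.0122 bits

Binary symmetric channel: C = 1 − h₂(ε) where h₂ is the binary entropy function.
h₂(0.435) = −0.435·log₂0.435 − 0.565·log₂0.565 = 0.9878.
C = 1 − 0.9878 = 0.0122 bits per channel use.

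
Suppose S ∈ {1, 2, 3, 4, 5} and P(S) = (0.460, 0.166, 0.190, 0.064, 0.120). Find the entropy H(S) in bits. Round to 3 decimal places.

2.022 bits

H(S) = −Σ p·log₂ p.
  −(0.460)·log₂(0.460) = 0.5153
  −(0.166)·log₂(0.166) = 0.4301
  −(0.190)·log₂(0.190) = 0.4552
  −(0.064)·log₂(0.064) = 0.2538
  −(0.120)·log₂(0.120) = 0.3671
Sum: 0.5153 + 0.4301 + 0.4552 + 0.2538 + 0.3671 = 2.022 bits.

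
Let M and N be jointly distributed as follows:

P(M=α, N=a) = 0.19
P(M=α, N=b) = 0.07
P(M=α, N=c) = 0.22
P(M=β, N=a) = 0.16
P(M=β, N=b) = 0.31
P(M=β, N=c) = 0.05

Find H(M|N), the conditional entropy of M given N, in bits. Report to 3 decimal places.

Chain rule: H(M|N) = H(M,N) − H(N).
Marginals: p(M) = (0.4800, 0.5200), p(N) = (0.3500, 0.3800, 0.2700).
H(M,N) = 2.3673 bits; H(N) = 1.5706 bits.
H(M|N) = 2.3673 − 1.5706 = 0.797 bits.

0.797 bits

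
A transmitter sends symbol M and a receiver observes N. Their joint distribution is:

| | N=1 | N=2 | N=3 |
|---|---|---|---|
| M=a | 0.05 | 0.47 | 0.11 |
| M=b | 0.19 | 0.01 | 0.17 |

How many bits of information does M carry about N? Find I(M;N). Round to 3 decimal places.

Marginals: p(M) = (0.6300, 0.3700), p(N) = (0.2400, 0.4800, 0.2800).
I(M;N) = Σ p(x,y)·log₂[p(x,y)/(p(x)p(y))].
  (a,1): 0.05·log₂(0.3307) = -0.0798
  (a,2): 0.47·log₂(1.5542) = 0.2990
  (a,3): 0.11·log₂(0.6236) = -0.0749
  (b,1): 0.19·log₂(2.1396) = 0.2085
  (b,2): 0.01·log₂(0.0563) = -0.0415
  (b,3): 0.17·log₂(1.6409) = 0.1215
Sum = 0.433 bits.

0.433 bits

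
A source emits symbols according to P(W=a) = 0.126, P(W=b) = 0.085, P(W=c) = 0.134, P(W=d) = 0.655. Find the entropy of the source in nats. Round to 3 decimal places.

H(W) = −Σ p·ln p.
  −(0.126)·ln(0.126) = 0.2610
  −(0.085)·ln(0.085) = 0.2095
  −(0.134)·ln(0.134) = 0.2693
  −(0.655)·ln(0.655) = 0.2771
Sum: 0.2610 + 0.2095 + 0.2693 + 0.2771 = 1.017 nats.

1.017 nats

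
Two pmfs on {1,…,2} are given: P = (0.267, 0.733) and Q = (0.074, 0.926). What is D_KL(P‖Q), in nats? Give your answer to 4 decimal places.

0.1713 nats

D(P‖Q) = Σ p·ln(p/q).
  0.267·ln(0.267/0.074) = 0.34261
  0.733·ln(0.733/0.926) = -0.17132
D(P‖Q) = 0.1713 nats.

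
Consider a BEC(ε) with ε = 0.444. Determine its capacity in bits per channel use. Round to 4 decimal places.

Binary erasure channel: capacity C = 1 − ε.
C = 1 − 0.444 = 0.5560 bits per channel use.

0.5560 bits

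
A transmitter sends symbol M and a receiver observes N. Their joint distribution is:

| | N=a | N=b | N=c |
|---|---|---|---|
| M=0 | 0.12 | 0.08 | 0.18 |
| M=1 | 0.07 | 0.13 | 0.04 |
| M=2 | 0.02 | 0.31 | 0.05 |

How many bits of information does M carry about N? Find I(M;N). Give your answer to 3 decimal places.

0.235 bits

Marginals: p(M) = (0.3800, 0.2400, 0.3800), p(N) = (0.2100, 0.5200, 0.2700).
I(M;N) = H(M) + H(N) − H(M,N).
H(M) = 1.5550, H(N) = 1.4734, H(M,N) = 2.7936.
I(M;N) = 1.5550 + 1.4734 − 2.7936 = 0.235 bits.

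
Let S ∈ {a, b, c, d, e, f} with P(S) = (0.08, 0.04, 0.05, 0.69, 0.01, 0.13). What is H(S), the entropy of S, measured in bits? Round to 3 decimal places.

1.512 bits

H(S) = −Σ p·log₂ p.
  −(0.08)·log₂(0.08) = 0.2915
  −(0.04)·log₂(0.04) = 0.1858
  −(0.05)·log₂(0.05) = 0.2161
  −(0.69)·log₂(0.69) = 0.3694
  −(0.01)·log₂(0.01) = 0.0664
  −(0.13)·log₂(0.13) = 0.3826
Sum: 0.2915 + 0.1858 + 0.2161 + 0.3694 + 0.0664 + 0.3826 = 1.512 bits.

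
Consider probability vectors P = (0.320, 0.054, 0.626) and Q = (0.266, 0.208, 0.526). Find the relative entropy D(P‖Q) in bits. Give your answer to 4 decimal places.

0.1375 bits

D(P‖Q) = Σ p·log₂(p/q).
  0.320·log₂(0.320/0.266) = 0.08533
  0.054·log₂(0.054/0.208) = -0.10506
  0.626·log₂(0.626/0.526) = 0.15719
D(P‖Q) = 0.1375 bits.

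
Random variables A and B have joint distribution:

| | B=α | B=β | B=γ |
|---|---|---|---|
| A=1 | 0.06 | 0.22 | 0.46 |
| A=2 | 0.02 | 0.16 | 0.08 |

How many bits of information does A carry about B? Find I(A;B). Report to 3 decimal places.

Marginals: p(A) = (0.7400, 0.2600), p(B) = (0.0800, 0.3800, 0.5400).
I(A;B) = Σ p(x,y)·log₂[p(x,y)/(p(x)p(y))].
  (1,α): 0.06·log₂(1.0135) = 0.0012
  (1,β): 0.22·log₂(0.7824) = -0.0779
  (1,γ): 0.46·log₂(1.1512) = 0.0934
  (2,α): 0.02·log₂(0.9615) = -0.0011
  (2,β): 0.16·log₂(1.6194) = 0.1113
  (2,γ): 0.08·log₂(0.5698) = -0.0649
Sum = 0.062 bits.

0.062 bits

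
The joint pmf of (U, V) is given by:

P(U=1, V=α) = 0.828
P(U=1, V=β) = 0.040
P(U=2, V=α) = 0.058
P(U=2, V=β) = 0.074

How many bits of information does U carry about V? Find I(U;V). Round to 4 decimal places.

0.1473 bits

Marginals: p(U) = (0.8680, 0.1320), p(V) = (0.8860, 0.1140).
I(U;V) = Σ p(x,y)·log₂[p(x,y)/(p(x)p(y))].
  (1,α): 0.828·log₂(1.0767) = 0.08823
  (1,β): 0.040·log₂(0.4042) = -0.05227
  (2,α): 0.058·log₂(0.4959) = -0.05868
  (2,β): 0.074·log₂(4.9176) = 0.17005
Sum = 0.1473 bits.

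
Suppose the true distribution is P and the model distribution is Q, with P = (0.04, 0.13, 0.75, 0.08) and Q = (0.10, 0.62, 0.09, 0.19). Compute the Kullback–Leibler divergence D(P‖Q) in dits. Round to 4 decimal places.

0.5564 dits

D(P‖Q) = Σ p·log₁₀(p/q).
  0.04·log₁₀(0.04/0.10) = -0.01592
  0.13·log₁₀(0.13/0.62) = -0.08820
  0.75·log₁₀(0.75/0.09) = 0.69061
  0.08·log₁₀(0.08/0.19) = -0.03005
D(P‖Q) = 0.5564 dits.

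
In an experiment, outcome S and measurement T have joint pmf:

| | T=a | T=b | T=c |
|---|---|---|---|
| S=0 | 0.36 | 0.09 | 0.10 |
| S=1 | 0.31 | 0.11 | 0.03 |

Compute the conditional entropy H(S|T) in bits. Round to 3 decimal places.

0.967 bits

Marginals: p(S) = (0.5500, 0.4500), p(T) = (0.6700, 0.2000, 0.1300).
H(S|T) = Σ p(T) · H(S|T=·).
  T=a: p=0.6700, H(S|T=a) = 0.9960
  T=b: p=0.2000, H(S|T=b) = 0.9928
  T=c: p=0.1300, H(S|T=c) = 0.7793
Weighted sum = 0.967 bits.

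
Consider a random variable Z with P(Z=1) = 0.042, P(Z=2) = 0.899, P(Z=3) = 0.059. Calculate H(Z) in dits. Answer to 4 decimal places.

H(Z) = −Σ p·log₁₀ p.
  −(0.042)·log₁₀(0.042) = 0.05782
  −(0.899)·log₁₀(0.899) = 0.04157
  −(0.059)·log₁₀(0.059) = 0.07252
Sum: 0.05782 + 0.04157 + 0.07252 = 0.1719 dits.

0.1719 dits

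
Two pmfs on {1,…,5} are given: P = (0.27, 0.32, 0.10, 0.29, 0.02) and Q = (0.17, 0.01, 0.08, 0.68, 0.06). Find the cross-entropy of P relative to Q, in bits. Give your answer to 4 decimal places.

H(P,Q) = −Σ p·log₂ q.
  −0.27·log₂(0.17) = 0.69023
  −0.32·log₂(0.01) = 2.12603
  −0.10·log₂(0.08) = 0.36439
  −0.29·log₂(0.68) = 0.16135
  −0.02·log₂(0.06) = 0.08118
H(P,Q) = 3.4232 bits.

3.4232 bits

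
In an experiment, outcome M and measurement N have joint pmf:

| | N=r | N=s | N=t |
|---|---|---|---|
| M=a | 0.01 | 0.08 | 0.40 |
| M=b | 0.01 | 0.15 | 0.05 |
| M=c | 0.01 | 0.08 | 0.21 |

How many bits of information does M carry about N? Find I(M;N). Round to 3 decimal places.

0.159 bits

Marginals: p(M) = (0.4900, 0.2100, 0.3000), p(N) = (0.0300, 0.3100, 0.6600).
I(M;N) = H(M) + H(N) − H(M,N).
H(M) = 1.4982, H(N) = 1.0712, H(M,N) = 2.4106.
I(M;N) = 1.4982 + 1.0712 − 2.4106 = 0.159 bits.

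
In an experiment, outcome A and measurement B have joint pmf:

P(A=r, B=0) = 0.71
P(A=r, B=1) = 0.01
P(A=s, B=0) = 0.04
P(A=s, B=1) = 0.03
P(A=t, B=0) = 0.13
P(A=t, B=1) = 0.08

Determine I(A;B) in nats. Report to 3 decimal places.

Marginals: p(A) = (0.7200, 0.0700, 0.2100), p(B) = (0.8800, 0.1200).
I(A;B) = H(A) + H(B) − H(A,B).
H(A) = 0.7504, H(B) = 0.3669, H(A,B) = 0.9905.
I(A;B) = 0.7504 + 0.3669 − 0.9905 = 0.127 nats.

0.127 nats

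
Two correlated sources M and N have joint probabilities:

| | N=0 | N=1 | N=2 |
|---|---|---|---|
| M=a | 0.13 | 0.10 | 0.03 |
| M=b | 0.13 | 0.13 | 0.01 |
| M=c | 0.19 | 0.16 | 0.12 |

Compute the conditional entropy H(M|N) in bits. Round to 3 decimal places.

1.472 bits

Chain rule: H(M|N) = H(M,N) − H(N).
Marginals: p(M) = (0.2600, 0.2700, 0.4700), p(N) = (0.4500, 0.3900, 0.1600).
H(M,N) = 2.9436 bits; H(N) = 1.4712 bits.
H(M|N) = 2.9436 − 1.4712 = 1.472 bits.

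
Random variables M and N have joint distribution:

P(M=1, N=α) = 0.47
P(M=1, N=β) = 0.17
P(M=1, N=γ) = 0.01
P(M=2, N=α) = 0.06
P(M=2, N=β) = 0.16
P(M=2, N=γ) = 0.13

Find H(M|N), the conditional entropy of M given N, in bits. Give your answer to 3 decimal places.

0.652 bits

Marginals: p(M) = (0.6500, 0.3500), p(N) = (0.5300, 0.3300, 0.1400).
H(M|N) = Σ p(N) · H(M|N=·).
  N=α: p=0.5300, H(M|N=α) = 0.5095
  N=β: p=0.3300, H(M|N=β) = 0.9993
  N=γ: p=0.1400, H(M|N=γ) = 0.3712
Weighted sum = 0.652 bits.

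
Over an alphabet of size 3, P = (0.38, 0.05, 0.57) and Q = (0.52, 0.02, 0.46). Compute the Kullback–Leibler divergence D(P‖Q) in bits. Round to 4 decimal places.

D(P‖Q) = Σ p·log₂(p/q).
  0.38·log₂(0.38/0.52) = -0.17195
  0.05·log₂(0.05/0.02) = 0.06610
  0.57·log₂(0.57/0.46) = 0.17632
D(P‖Q) = 0.0705 bits.

0.0705 bits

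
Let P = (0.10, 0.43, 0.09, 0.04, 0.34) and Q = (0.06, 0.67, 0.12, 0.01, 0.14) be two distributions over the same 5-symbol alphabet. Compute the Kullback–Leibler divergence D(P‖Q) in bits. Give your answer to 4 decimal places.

0.2765 bits

D(P‖Q) = Σ p·log₂(p/q).
  0.10·log₂(0.10/0.06) = 0.07370
  0.43·log₂(0.43/0.67) = -0.27512
  0.09·log₂(0.09/0.12) = -0.03735
  0.04·log₂(0.04/0.01) = 0.08000
  0.34·log₂(0.34/0.14) = 0.43524
D(P‖Q) = 0.2765 bits.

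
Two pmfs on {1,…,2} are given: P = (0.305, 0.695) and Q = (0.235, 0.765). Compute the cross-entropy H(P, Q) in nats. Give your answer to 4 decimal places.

H(P,Q) = −Σ p·ln q.
  −0.305·ln(0.235) = 0.44169
  −0.695·ln(0.765) = 0.18618
H(P,Q) = 0.6279 nats.

0.6279 nats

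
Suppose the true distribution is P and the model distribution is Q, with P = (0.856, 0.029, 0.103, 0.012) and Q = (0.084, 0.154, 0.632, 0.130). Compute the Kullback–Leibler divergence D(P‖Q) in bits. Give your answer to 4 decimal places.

D(P‖Q) = Σ p·log₂(p/q).
  0.856·log₂(0.856/0.084) = 2.86687
  0.029·log₂(0.029/0.154) = -0.06986
  0.103·log₂(0.103/0.632) = -0.26958
  0.012·log₂(0.012/0.130) = -0.04125
D(P‖Q) = 2.4862 bits.

2.4862 bits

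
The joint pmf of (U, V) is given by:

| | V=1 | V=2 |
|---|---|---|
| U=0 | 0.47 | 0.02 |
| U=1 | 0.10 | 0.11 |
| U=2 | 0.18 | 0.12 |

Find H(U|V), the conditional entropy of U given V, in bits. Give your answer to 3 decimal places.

1.308 bits

Marginals: p(U) = (0.4900, 0.2100, 0.3000), p(V) = (0.7500, 0.2500).
H(U|V) = Σ p(V) · H(U|V=·).
  V=1: p=0.7500, H(U|V=1) = 1.3042
  V=2: p=0.2500, H(U|V=2) = 1.3209
Weighted sum = 1.308 bits.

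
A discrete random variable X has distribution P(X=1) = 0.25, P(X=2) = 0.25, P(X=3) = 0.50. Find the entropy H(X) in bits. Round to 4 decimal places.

1.5000 bits

H(X) = −Σ p·log₂ p.
  −(0.25)·log₂(0.25) = 0.50000
  −(0.25)·log₂(0.25) = 0.50000
  −(0.50)·log₂(0.50) = 0.50000
Sum: 0.50000 + 0.50000 + 0.50000 = 1.5000 bits.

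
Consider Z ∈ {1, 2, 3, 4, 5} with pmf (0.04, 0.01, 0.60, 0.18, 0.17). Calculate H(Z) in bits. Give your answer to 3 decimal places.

1.574 bits

H(Z) = −Σ p·log₂ p.
  −(0.04)·log₂(0.04) = 0.1858
  −(0.01)·log₂(0.01) = 0.0664
  −(0.60)·log₂(0.60) = 0.4422
  −(0.18)·log₂(0.18) = 0.4453
  −(0.17)·log₂(0.17) = 0.4346
Sum: 0.1858 + 0.0664 + 0.4422 + 0.4453 + 0.4346 = 1.574 bits.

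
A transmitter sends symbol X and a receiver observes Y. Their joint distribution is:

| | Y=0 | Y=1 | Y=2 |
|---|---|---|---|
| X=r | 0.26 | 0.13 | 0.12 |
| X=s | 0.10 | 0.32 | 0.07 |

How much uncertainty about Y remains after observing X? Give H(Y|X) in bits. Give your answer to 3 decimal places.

1.382 bits

Chain rule: H(Y|X) = H(X,Y) − H(X).
Marginals: p(X) = (0.5100, 0.4900), p(Y) = (0.3600, 0.4500, 0.1900).
H(X,Y) = 2.3818 bits; H(X) = 0.9997 bits.
H(Y|X) = 2.3818 − 0.9997 = 1.382 bits.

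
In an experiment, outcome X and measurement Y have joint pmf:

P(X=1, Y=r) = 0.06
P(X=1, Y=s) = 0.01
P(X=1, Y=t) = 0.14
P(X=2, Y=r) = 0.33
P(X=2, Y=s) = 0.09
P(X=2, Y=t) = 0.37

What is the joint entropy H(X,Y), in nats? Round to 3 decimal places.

H(X,Y) = −Σ p(x,y)·ln p(x,y) over all 6 cells.
  cell (1,r): −0.06·ln0.06 = 0.1688
  cell (1,s): −0.01·ln0.01 = 0.0461
  cell (1,t): −0.14·ln0.14 = 0.2753
  cell (2,r): −0.33·ln0.33 = 0.3659
  cell (2,s): −0.09·ln0.09 = 0.2167
  cell (2,t): −0.37·ln0.37 = 0.3679
Sum = 1.441 nats.

1.441 nats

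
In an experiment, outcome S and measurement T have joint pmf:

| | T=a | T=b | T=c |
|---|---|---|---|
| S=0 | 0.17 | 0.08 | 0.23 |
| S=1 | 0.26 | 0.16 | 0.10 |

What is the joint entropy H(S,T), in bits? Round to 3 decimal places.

H(S,T) = −Σ p(x,y)·log₂ p(x,y) over all 6 cells.
  cell (0,a): −0.17·log₂0.17 = 0.4346
  cell (0,b): −0.08·log₂0.08 = 0.2915
  cell (0,c): −0.23·log₂0.23 = 0.4877
  cell (1,a): −0.26·log₂0.26 = 0.5053
  cell (1,b): −0.16·log₂0.16 = 0.4230
  cell (1,c): −0.10·log₂0.10 = 0.3322
Sum = 2.474 bits.

2.474 bits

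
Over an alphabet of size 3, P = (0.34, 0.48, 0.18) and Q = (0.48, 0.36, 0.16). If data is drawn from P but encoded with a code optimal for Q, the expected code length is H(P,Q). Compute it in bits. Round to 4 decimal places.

1.5434 bits

H(P,Q) = −Σ p·log₂ q.
  −0.34·log₂(0.48) = 0.36002
  −0.48·log₂(0.36) = 0.70749
  −0.18·log₂(0.16) = 0.47589
H(P,Q) = 1.5434 bits.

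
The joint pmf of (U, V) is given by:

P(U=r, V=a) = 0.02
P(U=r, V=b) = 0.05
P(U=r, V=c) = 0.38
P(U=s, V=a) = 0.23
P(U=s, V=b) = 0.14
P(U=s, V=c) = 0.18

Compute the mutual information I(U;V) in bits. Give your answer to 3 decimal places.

Marginals: p(U) = (0.4500, 0.5500), p(V) = (0.2500, 0.1900, 0.5600).
I(U;V) = Σ p(x,y)·log₂[p(x,y)/(p(x)p(y))].
  (r,a): 0.02·log₂(0.1778) = -0.0498
  (r,b): 0.05·log₂(0.5848) = -0.0387
  (r,c): 0.38·log₂(1.5079) = 0.2252
  (s,a): 0.23·log₂(1.6727) = 0.1707
  (s,b): 0.14·log₂(1.3397) = 0.0591
  (s,c): 0.18·log₂(0.5844) = -0.1395
Sum = 0.227 bits.

0.227 bits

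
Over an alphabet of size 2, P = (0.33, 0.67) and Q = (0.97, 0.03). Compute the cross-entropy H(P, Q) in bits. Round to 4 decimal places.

H(P,Q) = −Σ p·log₂ q.
  −0.33·log₂(0.97) = 0.01450
  −0.67·log₂(0.03) = 3.38946
H(P,Q) = 3.4040 bits.

3.4040 bits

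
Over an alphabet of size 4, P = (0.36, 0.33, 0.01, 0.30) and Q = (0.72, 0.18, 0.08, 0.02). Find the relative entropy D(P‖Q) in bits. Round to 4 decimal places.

1.0706 bits

D(P‖Q) = Σ p·log₂(p/q).
  0.36·log₂(0.36/0.72) = -0.36000
  0.33·log₂(0.33/0.18) = 0.28857
  0.01·log₂(0.01/0.08) = -0.03000
  0.30·log₂(0.30/0.02) = 1.17207
D(P‖Q) = 1.0706 bits.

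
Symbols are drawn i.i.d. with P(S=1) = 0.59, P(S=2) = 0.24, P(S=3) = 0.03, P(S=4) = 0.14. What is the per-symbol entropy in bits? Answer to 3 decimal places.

1.492 bits

H(S) = −Σ p·log₂ p.
  −(0.59)·log₂(0.59) = 0.4491
  −(0.24)·log₂(0.24) = 0.4941
  −(0.03)·log₂(0.03) = 0.1518
  −(0.14)·log₂(0.14) = 0.3971
Sum: 0.4491 + 0.4941 + 0.1518 + 0.3971 = 1.492 bits.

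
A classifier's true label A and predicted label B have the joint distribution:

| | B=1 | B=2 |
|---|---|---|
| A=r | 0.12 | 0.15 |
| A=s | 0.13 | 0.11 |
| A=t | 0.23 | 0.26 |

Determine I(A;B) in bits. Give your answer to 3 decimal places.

0.004 bits

Marginals: p(A) = (0.2700, 0.2400, 0.4900), p(B) = (0.4800, 0.5200).
I(A;B) = H(A) + H(B) − H(A,B).
H(A) = 1.5084, H(B) = 0.9988, H(A,B) = 2.5035.
I(A;B) = 1.5084 + 0.9988 − 2.5035 = 0.004 bits.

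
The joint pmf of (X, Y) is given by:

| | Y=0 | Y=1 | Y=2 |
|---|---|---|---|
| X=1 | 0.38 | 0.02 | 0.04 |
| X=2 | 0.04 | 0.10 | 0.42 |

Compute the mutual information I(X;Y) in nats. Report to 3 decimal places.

Marginals: p(X) = (0.4400, 0.5600), p(Y) = (0.4200, 0.1200, 0.4600).
I(X;Y) = H(X) + H(Y) − H(X,Y).
H(X) = 0.6859, H(Y) = 0.9760, H(X,Y) = 1.2980.
I(X;Y) = 0.6859 + 0.9760 − 1.2980 = 0.364 nats.

0.364 nats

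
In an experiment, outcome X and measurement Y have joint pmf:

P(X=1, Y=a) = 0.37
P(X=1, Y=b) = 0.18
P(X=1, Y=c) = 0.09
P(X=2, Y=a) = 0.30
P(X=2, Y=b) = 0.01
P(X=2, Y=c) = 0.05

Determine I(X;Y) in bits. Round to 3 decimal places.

0.090 bits

Marginals: p(X) = (0.6400, 0.3600), p(Y) = (0.6700, 0.1900, 0.1400).
I(X;Y) = H(X) + H(Y) − H(X,Y).
H(X) = 0.9427, H(Y) = 1.2394, H(X,Y) = 2.0923.
I(X;Y) = 0.9427 + 1.2394 − 2.0923 = 0.090 bits.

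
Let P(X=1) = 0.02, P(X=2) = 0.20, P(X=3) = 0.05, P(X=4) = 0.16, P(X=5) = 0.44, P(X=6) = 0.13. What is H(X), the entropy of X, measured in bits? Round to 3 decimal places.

2.120 bits

H(X) = −Σ p·log₂ p.
  −(0.02)·log₂(0.02) = 0.1129
  −(0.20)·log₂(0.20) = 0.4644
  −(0.05)·log₂(0.05) = 0.2161
  −(0.16)·log₂(0.16) = 0.4230
  −(0.44)·log₂(0.44) = 0.5211
  −(0.13)·log₂(0.13) = 0.3826
Sum: 0.1129 + 0.4644 + 0.2161 + 0.4230 + 0.5211 + 0.3826 = 2.120 bits.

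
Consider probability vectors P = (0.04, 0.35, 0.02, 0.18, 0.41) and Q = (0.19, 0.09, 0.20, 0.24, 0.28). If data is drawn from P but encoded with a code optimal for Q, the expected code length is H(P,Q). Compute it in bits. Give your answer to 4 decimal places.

H(P,Q) = −Σ p·log₂ q.
  −0.04·log₂(0.19) = 0.09584
  −0.35·log₂(0.09) = 1.21588
  −0.02·log₂(0.20) = 0.04644
  −0.18·log₂(0.24) = 0.37060
  −0.41·log₂(0.28) = 0.75297
H(P,Q) = 2.4817 bits.

2.4817 bits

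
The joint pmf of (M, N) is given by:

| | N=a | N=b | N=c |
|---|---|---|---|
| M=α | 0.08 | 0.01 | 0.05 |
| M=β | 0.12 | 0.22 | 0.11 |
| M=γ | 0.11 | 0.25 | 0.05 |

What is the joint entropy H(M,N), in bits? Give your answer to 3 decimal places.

2.838 bits

H(M,N) = −Σ p(x,y)·log₂ p(x,y) over all 9 cells.
  cell (α,a): −0.08·log₂0.08 = 0.2915
  cell (α,b): −0.01·log₂0.01 = 0.0664
  cell (α,c): −0.05·log₂0.05 = 0.2161
  cell (β,a): −0.12·log₂0.12 = 0.3671
  cell (β,b): −0.22·log₂0.22 = 0.4806
  cell (β,c): −0.11·log₂0.11 = 0.3503
  cell (γ,a): −0.11·log₂0.11 = 0.3503
  cell (γ,b): −0.25·log₂0.25 = 0.5000
  cell (γ,c): −0.05·log₂0.05 = 0.2161
Sum = 2.838 bits.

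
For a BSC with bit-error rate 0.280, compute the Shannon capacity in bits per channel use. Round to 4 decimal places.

Binary symmetric channel: C = 1 − h₂(ε) where h₂ is the binary entropy function.
h₂(0.280) = −0.280·log₂0.280 − 0.720·log₂0.720 = 0.8555.
C = 1 − 0.8555 = 0.1445 bits per channel use.

0.1445 bits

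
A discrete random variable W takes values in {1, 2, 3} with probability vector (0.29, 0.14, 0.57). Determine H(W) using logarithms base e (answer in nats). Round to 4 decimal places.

H(W) = −Σ p·ln p.
  −(0.29)·ln(0.29) = 0.35898
  −(0.14)·ln(0.14) = 0.27526
  −(0.57)·ln(0.57) = 0.32041
Sum: 0.35898 + 0.27526 + 0.32041 = 0.9546 nats.

0.9546 nats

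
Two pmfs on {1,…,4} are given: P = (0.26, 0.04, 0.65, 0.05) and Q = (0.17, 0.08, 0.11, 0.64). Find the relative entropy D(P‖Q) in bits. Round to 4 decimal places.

1.6014 bits

D(P‖Q) = Σ p·log₂(p/q).
  0.26·log₂(0.26/0.17) = 0.15937
  0.04·log₂(0.04/0.08) = -0.04000
  0.65·log₂(0.65/0.11) = 1.66591
  0.05·log₂(0.05/0.64) = -0.18390
D(P‖Q) = 1.6014 bits.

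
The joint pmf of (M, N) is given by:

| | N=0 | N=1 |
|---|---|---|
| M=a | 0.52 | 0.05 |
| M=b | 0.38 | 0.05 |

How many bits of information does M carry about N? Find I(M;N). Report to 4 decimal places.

0.0016 bits

Marginals: p(M) = (0.5700, 0.4300), p(N) = (0.9000, 0.1000).
I(M;N) = Σ p(x,y)·log₂[p(x,y)/(p(x)p(y))].
  (a,0): 0.52·log₂(1.0136) = 0.01017
  (a,1): 0.05·log₂(0.8772) = -0.00945
  (b,0): 0.38·log₂(0.9819) = -0.01001
  (b,1): 0.05·log₂(1.1628) = 0.01088
Sum = 0.0016 bits.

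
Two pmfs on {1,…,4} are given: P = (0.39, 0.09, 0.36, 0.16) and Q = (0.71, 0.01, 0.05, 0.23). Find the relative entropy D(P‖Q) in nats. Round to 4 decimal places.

0.6167 nats

D(P‖Q) = Σ p·ln(p/q).
  0.39·ln(0.39/0.71) = -0.23366
  0.09·ln(0.09/0.01) = 0.19775
  0.36·ln(0.36/0.05) = 0.71067
  0.16·ln(0.16/0.23) = -0.05806
D(P‖Q) = 0.6167 nats.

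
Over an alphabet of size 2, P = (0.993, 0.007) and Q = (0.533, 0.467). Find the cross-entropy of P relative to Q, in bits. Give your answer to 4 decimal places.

0.9091 bits

H(P,Q) = −Σ p·log₂ q.
  −0.993·log₂(0.533) = 0.90144
  −0.007·log₂(0.467) = 0.00769
H(P,Q) = 0.9091 bits.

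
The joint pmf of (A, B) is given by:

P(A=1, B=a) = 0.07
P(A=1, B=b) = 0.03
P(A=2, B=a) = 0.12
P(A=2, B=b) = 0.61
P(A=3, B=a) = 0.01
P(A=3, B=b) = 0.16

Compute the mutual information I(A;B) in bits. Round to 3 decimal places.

0.108 bits

Marginals: p(A) = (0.1000, 0.7300, 0.1700), p(B) = (0.2000, 0.8000).
I(A;B) = Σ p(x,y)·log₂[p(x,y)/(p(x)p(y))].
  (1,a): 0.07·log₂(3.5000) = 0.1265
  (1,b): 0.03·log₂(0.3750) = -0.0425
  (2,a): 0.12·log₂(0.8219) = -0.0340
  (2,b): 0.61·log₂(1.0445) = 0.0383
  (3,a): 0.01·log₂(0.2941) = -0.0177
  (3,b): 0.16·log₂(1.1765) = 0.0375
Sum = 0.108 bits.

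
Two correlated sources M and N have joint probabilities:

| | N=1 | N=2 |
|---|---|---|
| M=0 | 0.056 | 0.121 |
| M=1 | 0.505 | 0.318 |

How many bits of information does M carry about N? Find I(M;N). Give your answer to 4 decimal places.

0.0378 bits

Marginals: p(M) = (0.1770, 0.8230), p(N) = (0.5610, 0.4390).
I(M;N) = Σ p(x,y)·log₂[p(x,y)/(p(x)p(y))].
  (0,1): 0.056·log₂(0.5640) = -0.04627
  (0,2): 0.121·log₂(1.5572) = 0.07731
  (1,1): 0.505·log₂(1.0938) = 0.06531
  (1,2): 0.318·log₂(0.8802) = -0.05856
Sum = 0.0378 bits.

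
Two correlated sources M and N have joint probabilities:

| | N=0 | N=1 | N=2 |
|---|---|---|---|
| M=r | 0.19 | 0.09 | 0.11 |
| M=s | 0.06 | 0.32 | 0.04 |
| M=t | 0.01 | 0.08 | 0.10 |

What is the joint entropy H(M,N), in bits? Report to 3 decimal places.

2.764 bits

H(M,N) = −Σ p(x,y)·log₂ p(x,y) over all 9 cells.
  cell (r,0): −0.19·log₂0.19 = 0.4552
  cell (r,1): −0.09·log₂0.09 = 0.3127
  cell (r,2): −0.11·log₂0.11 = 0.3503
  cell (s,0): −0.06·log₂0.06 = 0.2435
  cell (s,1): −0.32·log₂0.32 = 0.5260
  cell (s,2): −0.04·log₂0.04 = 0.1858
  cell (t,0): −0.01·log₂0.01 = 0.0664
  cell (t,1): −0.08·log₂0.08 = 0.2915
  cell (t,2): −0.10·log₂0.10 = 0.3322
Sum = 2.764 bits.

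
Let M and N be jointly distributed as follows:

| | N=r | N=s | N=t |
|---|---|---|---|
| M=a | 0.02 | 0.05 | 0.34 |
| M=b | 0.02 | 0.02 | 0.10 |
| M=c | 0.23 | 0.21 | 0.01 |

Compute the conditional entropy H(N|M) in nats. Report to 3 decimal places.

Marginals: p(M) = (0.4100, 0.1400, 0.4500), p(N) = (0.2700, 0.2800, 0.4500).
H(N|M) = Σ p(M) · H(N|M=·).
  M=a: p=0.4100, H(N|M=a) = 0.5592
  M=b: p=0.1400, H(N|M=b) = 0.7963
  M=c: p=0.4500, H(N|M=c) = 0.7833
Weighted sum = 0.693 nats.

0.693 nats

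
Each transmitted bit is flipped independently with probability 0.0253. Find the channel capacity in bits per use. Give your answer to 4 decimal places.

0.8298 bits

Binary symmetric channel: C = 1 − h₂(ε) where h₂ is the binary entropy function.
h₂(0.0253) = −0.0253·log₂0.0253 − 0.9747·log₂0.9747 = 0.1702.
C = 1 − 0.1702 = 0.8298 bits per channel use.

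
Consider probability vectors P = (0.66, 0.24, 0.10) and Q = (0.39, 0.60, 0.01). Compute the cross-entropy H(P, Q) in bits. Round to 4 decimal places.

H(P,Q) = −Σ p·log₂ q.
  −0.66·log₂(0.39) = 0.89658
  −0.24·log₂(0.60) = 0.17687
  −0.10·log₂(0.01) = 0.66439
H(P,Q) = 1.7378 bits.

1.7378 bits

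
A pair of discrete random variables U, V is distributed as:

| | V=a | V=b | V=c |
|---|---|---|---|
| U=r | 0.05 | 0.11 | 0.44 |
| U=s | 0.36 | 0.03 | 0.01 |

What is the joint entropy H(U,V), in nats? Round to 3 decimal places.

H(U,V) = −Σ p(x,y)·ln p(x,y) over all 6 cells.
  cell (r,a): −0.05·ln0.05 = 0.1498
  cell (r,b): −0.11·ln0.11 = 0.2428
  cell (r,c): −0.44·ln0.44 = 0.3612
  cell (s,a): −0.36·ln0.36 = 0.3678
  cell (s,b): −0.03·ln0.03 = 0.1052
  cell (s,c): −0.01·ln0.01 = 0.0461
Sum = 1.273 nats.

1.273 nats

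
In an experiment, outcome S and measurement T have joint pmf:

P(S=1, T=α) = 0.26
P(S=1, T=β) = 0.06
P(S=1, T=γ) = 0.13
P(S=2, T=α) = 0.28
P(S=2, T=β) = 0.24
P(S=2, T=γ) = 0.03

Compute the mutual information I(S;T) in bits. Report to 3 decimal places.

0.125 bits

Marginals: p(S) = (0.4500, 0.5500), p(T) = (0.5400, 0.3000, 0.1600).
I(S;T) = H(S) + H(T) − H(S,T).
H(S) = 0.9928, H(T) = 1.4241, H(S,T) = 2.2916.
I(S;T) = 0.9928 + 1.4241 − 2.2916 = 0.125 bits.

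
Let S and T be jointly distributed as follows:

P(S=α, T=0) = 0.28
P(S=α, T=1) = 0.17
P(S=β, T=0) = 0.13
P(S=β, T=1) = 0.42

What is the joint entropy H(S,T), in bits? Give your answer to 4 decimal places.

1.8571 bits

H(S,T) = −Σ p(x,y)·log₂ p(x,y) over all 4 cells.
  cell (α,0): −0.28·log₂0.28 = 0.51422
  cell (α,1): −0.17·log₂0.17 = 0.43459
  cell (β,0): −0.13·log₂0.13 = 0.38264
  cell (β,1): −0.42·log₂0.42 = 0.52565
Sum = 1.8571 bits.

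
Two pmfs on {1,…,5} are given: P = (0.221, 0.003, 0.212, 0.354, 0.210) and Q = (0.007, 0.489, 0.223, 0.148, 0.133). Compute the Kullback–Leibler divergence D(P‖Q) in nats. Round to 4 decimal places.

D(P‖Q) = Σ p·ln(p/q).
  0.221·ln(0.221/0.007) = 0.76295
  0.003·ln(0.003/0.489) = -0.01528
  0.212·ln(0.212/0.223) = -0.01072
  0.354·ln(0.354/0.148) = 0.30872
  0.210·ln(0.210/0.133) = 0.09592
D(P‖Q) = 1.1416 nats.

1.1416 nats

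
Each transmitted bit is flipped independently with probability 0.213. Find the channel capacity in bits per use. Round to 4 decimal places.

Binary symmetric channel: C = 1 − h₂(ε) where h₂ is the binary entropy function.
h₂(0.213) = −0.213·log₂0.213 − 0.787·log₂0.787 = 0.7472.
C = 1 − 0.7472 = 0.2528 bits per channel use.

0.2528 bits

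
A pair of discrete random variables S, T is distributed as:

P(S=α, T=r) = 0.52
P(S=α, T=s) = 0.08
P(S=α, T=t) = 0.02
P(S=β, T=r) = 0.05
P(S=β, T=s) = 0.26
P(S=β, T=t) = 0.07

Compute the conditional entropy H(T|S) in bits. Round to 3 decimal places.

Marginals: p(S) = (0.6200, 0.3800), p(T) = (0.5700, 0.3400, 0.0900).
H(T|S) = Σ p(S) · H(T|S=·).
  S=α: p=0.6200, H(T|S=α) = 0.7538
  S=β: p=0.3800, H(T|S=β) = 1.2092
Weighted sum = 0.927 bits.

0.927 bits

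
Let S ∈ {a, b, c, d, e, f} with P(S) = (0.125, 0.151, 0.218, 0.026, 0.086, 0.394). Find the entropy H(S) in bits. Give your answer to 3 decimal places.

2.237 bits

H(S) = −Σ p·log₂ p.
  −(0.125)·log₂(0.125) = 0.3750
  −(0.151)·log₂(0.151) = 0.4118
  −(0.218)·log₂(0.218) = 0.4791
  −(0.026)·log₂(0.026) = 0.1369
  −(0.086)·log₂(0.086) = 0.3044
  −(0.394)·log₂(0.394) = 0.5294
Sum: 0.3750 + 0.4118 + 0.4791 + 0.1369 + 0.3044 + 0.5294 = 2.237 bits.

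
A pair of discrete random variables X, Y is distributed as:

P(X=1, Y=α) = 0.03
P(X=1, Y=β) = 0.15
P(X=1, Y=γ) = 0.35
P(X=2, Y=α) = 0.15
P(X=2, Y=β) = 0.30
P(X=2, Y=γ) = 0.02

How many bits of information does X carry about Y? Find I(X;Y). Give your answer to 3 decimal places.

0.355 bits

Marginals: p(X) = (0.5300, 0.4700), p(Y) = (0.1800, 0.4500, 0.3700).
I(X;Y) = H(X) + H(Y) − H(X,Y).
H(X) = 0.9974, H(Y) = 1.4944, H(X,Y) = 2.1369.
I(X;Y) = 0.9974 + 1.4944 − 2.1369 = 0.355 bits.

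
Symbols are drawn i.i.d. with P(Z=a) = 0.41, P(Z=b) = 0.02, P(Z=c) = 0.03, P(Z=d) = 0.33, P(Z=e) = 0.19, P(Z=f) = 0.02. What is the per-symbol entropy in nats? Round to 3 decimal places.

H(Z) = −Σ p·ln p.
  −(0.41)·ln(0.41) = 0.3656
  −(0.02)·ln(0.02) = 0.0782
  −(0.03)·ln(0.03) = 0.1052
  −(0.33)·ln(0.33) = 0.3659
  −(0.19)·ln(0.19) = 0.3155
  −(0.02)·ln(0.02) = 0.0782
Sum: 0.3656 + 0.0782 + 0.1052 + 0.3659 + 0.3155 + 0.0782 = 1.309 nats.

1.309 nats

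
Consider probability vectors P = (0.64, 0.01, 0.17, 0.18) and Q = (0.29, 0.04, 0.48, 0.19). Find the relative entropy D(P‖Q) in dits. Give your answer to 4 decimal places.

D(P‖Q) = Σ p·log₁₀(p/q).
  0.64·log₁₀(0.64/0.29) = 0.22002
  0.01·log₁₀(0.01/0.04) = -0.00602
  0.17·log₁₀(0.17/0.48) = -0.07663
  0.18·log₁₀(0.18/0.19) = -0.00423
D(P‖Q) = 0.1331 dits.

0.1331 dits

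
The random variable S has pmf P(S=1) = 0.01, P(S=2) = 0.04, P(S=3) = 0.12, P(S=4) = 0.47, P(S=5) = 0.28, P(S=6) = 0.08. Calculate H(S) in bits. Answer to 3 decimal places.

H(S) = −Σ p·log₂ p.
  −(0.01)·log₂(0.01) = 0.0664
  −(0.04)·log₂(0.04) = 0.1858
  −(0.12)·log₂(0.12) = 0.3671
  −(0.47)·log₂(0.47) = 0.5120
  −(0.28)·log₂(0.28) = 0.5142
  −(0.08)·log₂(0.08) = 0.2915
Sum: 0.0664 + 0.1858 + 0.3671 + 0.5120 + 0.5142 + 0.2915 = 1.937 bits.

1.937 bits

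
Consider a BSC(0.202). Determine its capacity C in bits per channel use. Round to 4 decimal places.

0.2741 bits

Binary symmetric channel: C = 1 − h₂(ε) where h₂ is the binary entropy function.
h₂(0.202) = −0.202·log₂0.202 − 0.798·log₂0.798 = 0.7259.
C = 1 − 0.7259 = 0.2741 bits per channel use.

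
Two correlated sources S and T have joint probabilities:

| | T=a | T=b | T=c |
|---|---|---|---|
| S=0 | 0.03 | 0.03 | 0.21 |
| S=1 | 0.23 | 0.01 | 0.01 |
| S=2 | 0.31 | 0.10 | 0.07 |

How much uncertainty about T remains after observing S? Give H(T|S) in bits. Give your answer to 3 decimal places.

1.003 bits

Chain rule: H(T|S) = H(S,T) − H(S).
Marginals: p(S) = (0.2700, 0.2500, 0.4800), p(T) = (0.5700, 0.1400, 0.2900).
H(S,T) = 2.5214 bits; H(S) = 1.5183 bits.
H(T|S) = 2.5214 − 1.5183 = 1.003 bits.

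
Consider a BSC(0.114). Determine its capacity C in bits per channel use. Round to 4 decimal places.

Binary symmetric channel: C = 1 − h₂(ε) where h₂ is the binary entropy function.
h₂(0.114) = −0.114·log₂0.114 − 0.886·log₂0.886 = 0.5119.
C = 1 − 0.5119 = 0.4881 bits per channel use.

0.4881 bits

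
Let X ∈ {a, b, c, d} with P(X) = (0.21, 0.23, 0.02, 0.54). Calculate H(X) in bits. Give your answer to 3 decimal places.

H(X) = −Σ p·log₂ p.
  −(0.21)·log₂(0.21) = 0.4728
  −(0.23)·log₂(0.23) = 0.4877
  −(0.02)·log₂(0.02) = 0.1129
  −(0.54)·log₂(0.54) = 0.4800
Sum: 0.4728 + 0.4877 + 0.1129 + 0.4800 = 1.553 bits.

1.553 bits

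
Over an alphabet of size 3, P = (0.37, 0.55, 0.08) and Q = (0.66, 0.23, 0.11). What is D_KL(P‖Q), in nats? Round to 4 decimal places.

D(P‖Q) = Σ p·ln(p/q).
  0.37·ln(0.37/0.66) = -0.21413
  0.55·ln(0.55/0.23) = 0.47951
  0.08·ln(0.08/0.11) = -0.02548
D(P‖Q) = 0.2399 nats.

0.2399 nats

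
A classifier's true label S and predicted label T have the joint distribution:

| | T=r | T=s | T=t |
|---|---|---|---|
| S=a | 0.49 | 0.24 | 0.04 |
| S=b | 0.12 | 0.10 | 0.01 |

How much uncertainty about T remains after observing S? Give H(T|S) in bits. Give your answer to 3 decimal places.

Chain rule: H(T|S) = H(S,T) − H(S).
Marginals: p(S) = (0.7700, 0.2300), p(T) = (0.6100, 0.3400, 0.0500).
H(S,T) = 1.9499 bits; H(S) = 0.7780 bits.
H(T|S) = 1.9499 − 0.7780 = 1.172 bits.

1.172 bits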